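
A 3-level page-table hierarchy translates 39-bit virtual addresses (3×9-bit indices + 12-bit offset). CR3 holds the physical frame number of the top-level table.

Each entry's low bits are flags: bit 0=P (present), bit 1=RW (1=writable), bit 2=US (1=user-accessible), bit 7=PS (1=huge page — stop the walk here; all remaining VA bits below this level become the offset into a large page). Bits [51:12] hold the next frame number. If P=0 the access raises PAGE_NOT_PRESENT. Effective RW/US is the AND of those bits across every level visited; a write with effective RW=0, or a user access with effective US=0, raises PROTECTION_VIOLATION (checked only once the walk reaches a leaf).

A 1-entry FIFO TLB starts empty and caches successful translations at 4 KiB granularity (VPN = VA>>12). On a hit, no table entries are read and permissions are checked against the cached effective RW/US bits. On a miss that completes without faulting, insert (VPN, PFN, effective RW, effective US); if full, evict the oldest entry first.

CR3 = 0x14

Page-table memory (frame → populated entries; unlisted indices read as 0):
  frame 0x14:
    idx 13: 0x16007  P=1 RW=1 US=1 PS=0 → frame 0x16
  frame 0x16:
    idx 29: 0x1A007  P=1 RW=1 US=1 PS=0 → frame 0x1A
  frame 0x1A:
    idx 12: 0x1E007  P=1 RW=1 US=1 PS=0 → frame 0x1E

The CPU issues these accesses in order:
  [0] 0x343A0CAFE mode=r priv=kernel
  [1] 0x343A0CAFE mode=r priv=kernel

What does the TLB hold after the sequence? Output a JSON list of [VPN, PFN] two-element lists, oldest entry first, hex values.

Trace:
#0 VA=0x343A0CAFE (r,kernel):
  L0 @0x14[13] → 0x16007  P=1,RW=1,US=1,PS=0
  L1 @0x16[29] → 0x1A007  P=1,RW=1,US=1,PS=0
  L2 @0x1A[12] → 0x1E007  P=1,RW=1,US=1,PS=0
  ✓ 0x1EAFE  — 3 lookups
#1 VA=0x343A0CAFE (r,kernel):
  TLB hit vpn=0x343A0C → PA=0x1EAFE

TLB: [["0x343A0C", "0x1E"]]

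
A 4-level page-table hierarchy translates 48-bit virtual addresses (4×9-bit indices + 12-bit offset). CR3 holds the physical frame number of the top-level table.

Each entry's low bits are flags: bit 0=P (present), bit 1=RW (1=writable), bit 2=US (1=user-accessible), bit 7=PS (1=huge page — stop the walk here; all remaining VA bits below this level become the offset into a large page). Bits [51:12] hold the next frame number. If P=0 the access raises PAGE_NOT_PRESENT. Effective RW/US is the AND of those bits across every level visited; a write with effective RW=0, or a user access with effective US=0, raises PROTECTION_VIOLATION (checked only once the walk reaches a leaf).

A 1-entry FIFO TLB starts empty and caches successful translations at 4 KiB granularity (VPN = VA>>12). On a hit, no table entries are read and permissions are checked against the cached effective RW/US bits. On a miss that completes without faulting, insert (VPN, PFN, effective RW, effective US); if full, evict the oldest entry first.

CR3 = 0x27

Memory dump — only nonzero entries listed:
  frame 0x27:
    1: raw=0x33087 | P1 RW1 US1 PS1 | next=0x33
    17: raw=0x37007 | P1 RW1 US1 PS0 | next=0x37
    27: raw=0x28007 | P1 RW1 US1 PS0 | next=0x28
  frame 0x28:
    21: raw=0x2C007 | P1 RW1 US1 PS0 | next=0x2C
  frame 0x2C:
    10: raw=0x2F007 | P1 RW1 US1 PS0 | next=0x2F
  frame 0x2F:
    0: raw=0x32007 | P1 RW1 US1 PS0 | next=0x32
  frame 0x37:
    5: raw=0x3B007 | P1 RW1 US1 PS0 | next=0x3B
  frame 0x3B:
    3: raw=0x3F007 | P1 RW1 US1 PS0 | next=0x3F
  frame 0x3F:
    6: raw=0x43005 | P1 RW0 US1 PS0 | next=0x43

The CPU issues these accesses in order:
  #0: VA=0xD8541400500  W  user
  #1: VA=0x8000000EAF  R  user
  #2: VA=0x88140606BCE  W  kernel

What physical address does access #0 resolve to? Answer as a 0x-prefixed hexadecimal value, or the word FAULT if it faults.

Trace:
#0 VA=0xD8541400500 (w,user):
  lvl0: tbl 0x27, slot 27 ⇒ 0x28007 (P1/RW1/US1/PS0)
  lvl1: tbl 0x28, slot 21 ⇒ 0x2C007 (P1/RW1/US1/PS0)
  lvl2: tbl 0x2C, slot 10 ⇒ 0x2F007 (P1/RW1/US1/PS0)
  lvl3: tbl 0x2F, slot 0 ⇒ 0x32007 (P1/RW1/US1/PS0)
  ⇒ phys 0x32500  [4 reads]
#1 VA=0x8000000EAF (r,user):
  lvl0: tbl 0x27, slot 1 ⇒ 0x33087 (P1/RW1/US1/PS1)
  ⇒ phys 0x33EAF (huge @L0)  [1 reads]
#2 VA=0x88140606BCE (w,kernel):
  lvl0: tbl 0x27, slot 17 ⇒ 0x37007 (P1/RW1/US1/PS0)
  lvl1: tbl 0x37, slot 5 ⇒ 0x3B007 (P1/RW1/US1/PS0)
  lvl2: tbl 0x3B, slot 3 ⇒ 0x3F007 (P1/RW1/US1/PS0)
  lvl3: tbl 0x3F, slot 6 ⇒ 0x43005 (P1/RW0/US1/PS0)
  ✗ PROTECTION_VIOLATION  [4 reads]

Access #0 PA: 0x32500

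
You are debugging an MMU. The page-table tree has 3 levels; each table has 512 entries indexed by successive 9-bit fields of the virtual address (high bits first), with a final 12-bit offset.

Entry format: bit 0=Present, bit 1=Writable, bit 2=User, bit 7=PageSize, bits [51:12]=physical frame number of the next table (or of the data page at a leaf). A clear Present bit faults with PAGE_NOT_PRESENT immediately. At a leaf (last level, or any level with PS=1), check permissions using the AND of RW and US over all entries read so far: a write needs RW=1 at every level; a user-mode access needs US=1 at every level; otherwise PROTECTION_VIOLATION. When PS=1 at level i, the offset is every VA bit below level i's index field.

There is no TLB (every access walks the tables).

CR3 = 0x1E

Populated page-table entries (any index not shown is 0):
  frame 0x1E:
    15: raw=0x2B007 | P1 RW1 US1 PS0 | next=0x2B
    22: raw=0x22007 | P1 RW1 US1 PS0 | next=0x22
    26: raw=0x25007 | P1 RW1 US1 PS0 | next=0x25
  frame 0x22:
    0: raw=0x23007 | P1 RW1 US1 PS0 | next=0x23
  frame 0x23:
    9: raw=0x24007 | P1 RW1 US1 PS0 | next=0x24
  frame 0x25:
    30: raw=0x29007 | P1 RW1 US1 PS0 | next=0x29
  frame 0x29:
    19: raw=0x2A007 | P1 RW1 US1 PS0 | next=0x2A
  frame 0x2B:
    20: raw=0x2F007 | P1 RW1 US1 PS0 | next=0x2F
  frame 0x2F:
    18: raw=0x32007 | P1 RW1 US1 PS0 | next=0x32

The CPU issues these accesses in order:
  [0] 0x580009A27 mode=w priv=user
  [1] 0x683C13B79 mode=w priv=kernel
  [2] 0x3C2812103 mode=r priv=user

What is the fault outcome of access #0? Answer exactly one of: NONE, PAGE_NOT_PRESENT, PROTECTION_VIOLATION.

Walk each access:
#0 VA=0x580009A27 (w,user):
  L0: frame=0x1E idx=22 entry=0x22007 [P=1 RW=1 US=1 PS=0]
  L1: frame=0x22 idx=0 entry=0x23007 [P=1 RW=1 US=1 PS=0]
  L2: frame=0x23 idx=9 entry=0x24007 [P=1 RW=1 US=1 PS=0]
  ✓ 0x24A27  — 3 lookups
#1 VA=0x683C13B79 (w,kernel):
  L0: frame=0x1E idx=26 entry=0x25007 [P=1 RW=1 US=1 PS=0]
  L1: frame=0x25 idx=30 entry=0x29007 [P=1 RW=1 US=1 PS=0]
  L2: frame=0x29 idx=19 entry=0x2A007 [P=1 RW=1 US=1 PS=0]
  ✓ 0x2AB79  — 3 lookups
#2 VA=0x3C2812103 (r,user):
  L0: frame=0x1E idx=15 entry=0x2B007 [P=1 RW=1 US=1 PS=0]
  L1: frame=0x2B idx=20 entry=0x2F007 [P=1 RW=1 US=1 PS=0]
  L2: frame=0x2F idx=18 entry=0x32007 [P=1 RW=1 US=1 PS=0]
  ✓ 0x32103  — 3 lookups

Access #0 fault: NONE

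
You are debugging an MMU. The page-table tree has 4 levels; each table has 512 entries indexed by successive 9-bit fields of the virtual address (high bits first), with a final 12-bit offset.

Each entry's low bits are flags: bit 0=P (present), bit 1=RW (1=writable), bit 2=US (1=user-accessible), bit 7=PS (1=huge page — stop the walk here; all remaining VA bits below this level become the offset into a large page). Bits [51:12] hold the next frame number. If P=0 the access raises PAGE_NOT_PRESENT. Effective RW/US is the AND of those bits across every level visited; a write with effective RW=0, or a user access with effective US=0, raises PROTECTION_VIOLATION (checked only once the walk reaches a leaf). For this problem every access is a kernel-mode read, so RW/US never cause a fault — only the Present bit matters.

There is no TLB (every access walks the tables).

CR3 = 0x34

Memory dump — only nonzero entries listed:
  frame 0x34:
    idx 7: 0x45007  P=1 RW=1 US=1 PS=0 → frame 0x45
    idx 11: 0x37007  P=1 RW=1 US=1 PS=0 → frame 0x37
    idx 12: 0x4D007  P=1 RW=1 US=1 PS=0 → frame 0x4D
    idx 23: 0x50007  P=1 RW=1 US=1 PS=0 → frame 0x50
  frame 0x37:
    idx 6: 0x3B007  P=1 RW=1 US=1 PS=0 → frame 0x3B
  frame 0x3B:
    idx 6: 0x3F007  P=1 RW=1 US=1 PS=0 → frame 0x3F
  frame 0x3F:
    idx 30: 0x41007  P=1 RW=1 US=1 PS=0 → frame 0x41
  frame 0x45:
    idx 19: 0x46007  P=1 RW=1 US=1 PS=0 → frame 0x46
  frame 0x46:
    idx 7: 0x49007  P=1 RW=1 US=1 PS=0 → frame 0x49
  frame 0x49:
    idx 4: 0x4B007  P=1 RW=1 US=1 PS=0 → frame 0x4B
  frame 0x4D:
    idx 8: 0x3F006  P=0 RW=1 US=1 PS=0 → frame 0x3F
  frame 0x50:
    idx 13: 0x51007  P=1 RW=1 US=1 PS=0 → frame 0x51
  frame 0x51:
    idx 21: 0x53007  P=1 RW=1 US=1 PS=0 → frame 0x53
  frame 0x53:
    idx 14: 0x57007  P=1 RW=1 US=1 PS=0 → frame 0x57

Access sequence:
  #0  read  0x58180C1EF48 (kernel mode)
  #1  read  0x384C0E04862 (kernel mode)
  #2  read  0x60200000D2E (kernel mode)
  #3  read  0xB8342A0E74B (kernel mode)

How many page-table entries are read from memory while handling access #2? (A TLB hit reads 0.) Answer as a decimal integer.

Trace:
#0 VA=0x58180C1EF48 (r,kernel):
  [0] read 0x34 idx=11: raw=0x37007 flags P=1 W=1 U=1 S=0
  [1] read 0x37 idx=6: raw=0x3B007 flags P=1 W=1 U=1 S=0
  [2] read 0x3B idx=6: raw=0x3F007 flags P=1 W=1 U=1 S=0
  [3] read 0x3F idx=30: raw=0x41007 flags P=1 W=1 U=1 S=0
  ⇒ phys 0x41F48  [4 reads]
#1 VA=0x384C0E04862 (r,kernel):
  [0] read 0x34 idx=7: raw=0x45007 flags P=1 W=1 U=1 S=0
  [1] read 0x45 idx=19: raw=0x46007 flags P=1 W=1 U=1 S=0
  [2] read 0x46 idx=7: raw=0x49007 flags P=1 W=1 U=1 S=0
  [3] read 0x49 idx=4: raw=0x4B007 flags P=1 W=1 U=1 S=0
  ⇒ phys 0x4B862  [4 reads]
#2 VA=0x60200000D2E (r,kernel):
  [0] read 0x34 idx=12: raw=0x4D007 flags P=1 W=1 U=1 S=0
  [1] read 0x4D idx=8: raw=0x3F006 flags P=0 W=1 U=1 S=0
  → PAGE_NOT_PRESENT  (2 entries read)
#3 VA=0xB8342A0E74B (r,kernel):
  [0] read 0x34 idx=23: raw=0x50007 flags P=1 W=1 U=1 S=0
  [1] read 0x50 idx=13: raw=0x51007 flags P=1 W=1 U=1 S=0
  [2] read 0x51 idx=21: raw=0x53007 flags P=1 W=1 U=1 S=0
  [3] read 0x53 idx=14: raw=0x57007 flags P=1 W=1 U=1 S=0
  ⇒ phys 0x5774B  [4 reads]

Entries read for #2: 2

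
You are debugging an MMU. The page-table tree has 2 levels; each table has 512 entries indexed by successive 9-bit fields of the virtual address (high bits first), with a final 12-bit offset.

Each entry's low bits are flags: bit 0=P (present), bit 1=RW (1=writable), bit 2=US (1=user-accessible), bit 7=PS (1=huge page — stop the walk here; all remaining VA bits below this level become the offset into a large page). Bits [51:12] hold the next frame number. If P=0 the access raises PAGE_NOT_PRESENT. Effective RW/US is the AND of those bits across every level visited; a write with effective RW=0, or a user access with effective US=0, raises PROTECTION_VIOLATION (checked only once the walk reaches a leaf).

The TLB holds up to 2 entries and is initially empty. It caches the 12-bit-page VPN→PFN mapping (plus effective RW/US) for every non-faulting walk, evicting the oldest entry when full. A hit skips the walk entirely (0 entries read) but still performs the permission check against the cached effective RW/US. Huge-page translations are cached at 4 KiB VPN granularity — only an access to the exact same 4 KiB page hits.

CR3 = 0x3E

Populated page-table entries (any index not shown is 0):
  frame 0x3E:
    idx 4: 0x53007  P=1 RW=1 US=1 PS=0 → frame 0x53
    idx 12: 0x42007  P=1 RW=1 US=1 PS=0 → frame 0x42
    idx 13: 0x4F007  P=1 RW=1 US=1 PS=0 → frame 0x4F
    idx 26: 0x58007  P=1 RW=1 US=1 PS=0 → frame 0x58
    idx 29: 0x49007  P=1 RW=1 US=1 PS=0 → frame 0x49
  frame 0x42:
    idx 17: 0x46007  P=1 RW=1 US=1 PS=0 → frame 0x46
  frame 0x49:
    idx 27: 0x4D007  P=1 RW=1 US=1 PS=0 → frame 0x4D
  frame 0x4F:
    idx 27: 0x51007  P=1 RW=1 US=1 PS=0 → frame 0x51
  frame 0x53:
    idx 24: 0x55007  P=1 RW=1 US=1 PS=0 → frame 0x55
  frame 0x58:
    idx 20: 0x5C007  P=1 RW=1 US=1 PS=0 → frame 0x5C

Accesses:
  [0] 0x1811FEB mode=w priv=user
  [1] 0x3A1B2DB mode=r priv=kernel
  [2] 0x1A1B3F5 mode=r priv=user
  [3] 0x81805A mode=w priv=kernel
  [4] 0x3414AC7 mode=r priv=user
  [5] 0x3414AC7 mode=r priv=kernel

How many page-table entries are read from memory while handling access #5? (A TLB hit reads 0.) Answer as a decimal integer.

Per-access translation:
#0 VA=0x1811FEB (w,user):
  lvl0: tbl 0x3E, slot 12 ⇒ 0x42007 (P1/RW1/US1/PS0)
  lvl1: tbl 0x42, slot 17 ⇒ 0x46007 (P1/RW1/US1/PS0)
  ✓ 0x46FEB  — 2 lookups
#1 VA=0x3A1B2DB (r,kernel):
  lvl0: tbl 0x3E, slot 29 ⇒ 0x49007 (P1/RW1/US1/PS0)
  lvl1: tbl 0x49, slot 27 ⇒ 0x4D007 (P1/RW1/US1/PS0)
  ✓ 0x4D2DB  — 2 lookups
#2 VA=0x1A1B3F5 (r,user):
  lvl0: tbl 0x3E, slot 13 ⇒ 0x4F007 (P1/RW1/US1/PS0)
  lvl1: tbl 0x4F, slot 27 ⇒ 0x51007 (P1/RW1/US1/PS0)
  ✓ 0x513F5  — 2 lookups
#3 VA=0x81805A (w,kernel):
  lvl0: tbl 0x3E, slot 4 ⇒ 0x53007 (P1/RW1/US1/PS0)
  lvl1: tbl 0x53, slot 24 ⇒ 0x55007 (P1/RW1/US1/PS0)
  ✓ 0x5505A  — 2 lookups
#4 VA=0x3414AC7 (r,user):
  lvl0: tbl 0x3E, slot 26 ⇒ 0x58007 (P1/RW1/US1/PS0)
  lvl1: tbl 0x58, slot 20 ⇒ 0x5C007 (P1/RW1/US1/PS0)
  ✓ 0x5CAC7  — 2 lookups
#5 VA=0x3414AC7 (r,kernel):
  TLB hit vpn=0x3414 → PA=0x5CAC7

Entries read for #5: 0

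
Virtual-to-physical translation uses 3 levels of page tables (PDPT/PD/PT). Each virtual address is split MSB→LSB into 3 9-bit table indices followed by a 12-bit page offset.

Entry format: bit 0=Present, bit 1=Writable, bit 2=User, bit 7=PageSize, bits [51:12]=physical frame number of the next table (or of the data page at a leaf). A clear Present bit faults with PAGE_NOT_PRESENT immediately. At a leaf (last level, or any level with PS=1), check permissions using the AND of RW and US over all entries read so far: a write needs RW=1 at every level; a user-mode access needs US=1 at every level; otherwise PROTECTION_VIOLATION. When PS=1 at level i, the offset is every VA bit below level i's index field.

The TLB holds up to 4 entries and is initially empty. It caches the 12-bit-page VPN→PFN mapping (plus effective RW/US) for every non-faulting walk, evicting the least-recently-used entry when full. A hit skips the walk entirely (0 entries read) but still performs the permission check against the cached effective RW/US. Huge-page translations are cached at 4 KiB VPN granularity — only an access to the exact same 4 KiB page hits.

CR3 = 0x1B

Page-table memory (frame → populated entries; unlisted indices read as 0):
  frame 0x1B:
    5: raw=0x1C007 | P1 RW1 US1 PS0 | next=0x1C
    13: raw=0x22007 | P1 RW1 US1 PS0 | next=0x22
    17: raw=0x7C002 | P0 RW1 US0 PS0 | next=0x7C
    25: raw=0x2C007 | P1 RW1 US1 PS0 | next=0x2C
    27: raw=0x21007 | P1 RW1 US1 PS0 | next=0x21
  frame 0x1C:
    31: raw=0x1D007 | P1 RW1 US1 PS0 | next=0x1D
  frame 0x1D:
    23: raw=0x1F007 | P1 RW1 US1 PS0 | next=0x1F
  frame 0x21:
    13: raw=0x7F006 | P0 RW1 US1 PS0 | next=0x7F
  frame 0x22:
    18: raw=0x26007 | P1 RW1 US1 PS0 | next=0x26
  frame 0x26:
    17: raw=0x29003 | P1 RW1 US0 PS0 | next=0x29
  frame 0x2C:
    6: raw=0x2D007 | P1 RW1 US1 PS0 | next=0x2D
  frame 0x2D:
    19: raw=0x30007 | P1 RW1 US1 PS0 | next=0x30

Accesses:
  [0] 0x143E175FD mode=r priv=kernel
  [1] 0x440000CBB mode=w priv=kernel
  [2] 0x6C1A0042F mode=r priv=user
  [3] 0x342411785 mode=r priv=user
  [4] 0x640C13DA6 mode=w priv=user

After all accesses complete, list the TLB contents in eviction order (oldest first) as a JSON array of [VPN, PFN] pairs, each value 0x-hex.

Walk each access:
#0 VA=0x143E175FD (r,kernel):
  [0] read 0x1B idx=5: raw=0x1C007 flags P=1 W=1 U=1 S=0
  [1] read 0x1C idx=31: raw=0x1D007 flags P=1 W=1 U=1 S=0
  [2] read 0x1D idx=23: raw=0x1F007 flags P=1 W=1 U=1 S=0
  ⇒ phys 0x1F5FD  [3 reads]
#1 VA=0x440000CBB (w,kernel):
  [0] read 0x1B idx=17: raw=0x7C002 flags P=0 W=1 U=0 S=0
  ✗ PAGE_NOT_PRESENT  [1 reads]
#2 VA=0x6C1A0042F (r,user):
  [0] read 0x1B idx=27: raw=0x21007 flags P=1 W=1 U=1 S=0
  [1] read 0x21 idx=13: raw=0x7F006 flags P=0 W=1 U=1 S=0
  ✗ PAGE_NOT_PRESENT  [2 reads]
#3 VA=0x342411785 (r,user):
  [0] read 0x1B idx=13: raw=0x22007 flags P=1 W=1 U=1 S=0
  [1] read 0x22 idx=18: raw=0x26007 flags P=1 W=1 U=1 S=0
  [2] read 0x26 idx=17: raw=0x29003 flags P=1 W=1 U=0 S=0
  ✗ PROTECTION_VIOLATION  [3 reads]
#4 VA=0x640C13DA6 (w,user):
  [0] read 0x1B idx=25: raw=0x2C007 flags P=1 W=1 U=1 S=0
  [1] read 0x2C idx=6: raw=0x2D007 flags P=1 W=1 U=1 S=0
  [2] read 0x2D idx=19: raw=0x30007 flags P=1 W=1 U=1 S=0
  ⇒ phys 0x30DA6  [3 reads]

TLB: [["0x143E17", "0x1F"], ["0x640C13", "0x30"]]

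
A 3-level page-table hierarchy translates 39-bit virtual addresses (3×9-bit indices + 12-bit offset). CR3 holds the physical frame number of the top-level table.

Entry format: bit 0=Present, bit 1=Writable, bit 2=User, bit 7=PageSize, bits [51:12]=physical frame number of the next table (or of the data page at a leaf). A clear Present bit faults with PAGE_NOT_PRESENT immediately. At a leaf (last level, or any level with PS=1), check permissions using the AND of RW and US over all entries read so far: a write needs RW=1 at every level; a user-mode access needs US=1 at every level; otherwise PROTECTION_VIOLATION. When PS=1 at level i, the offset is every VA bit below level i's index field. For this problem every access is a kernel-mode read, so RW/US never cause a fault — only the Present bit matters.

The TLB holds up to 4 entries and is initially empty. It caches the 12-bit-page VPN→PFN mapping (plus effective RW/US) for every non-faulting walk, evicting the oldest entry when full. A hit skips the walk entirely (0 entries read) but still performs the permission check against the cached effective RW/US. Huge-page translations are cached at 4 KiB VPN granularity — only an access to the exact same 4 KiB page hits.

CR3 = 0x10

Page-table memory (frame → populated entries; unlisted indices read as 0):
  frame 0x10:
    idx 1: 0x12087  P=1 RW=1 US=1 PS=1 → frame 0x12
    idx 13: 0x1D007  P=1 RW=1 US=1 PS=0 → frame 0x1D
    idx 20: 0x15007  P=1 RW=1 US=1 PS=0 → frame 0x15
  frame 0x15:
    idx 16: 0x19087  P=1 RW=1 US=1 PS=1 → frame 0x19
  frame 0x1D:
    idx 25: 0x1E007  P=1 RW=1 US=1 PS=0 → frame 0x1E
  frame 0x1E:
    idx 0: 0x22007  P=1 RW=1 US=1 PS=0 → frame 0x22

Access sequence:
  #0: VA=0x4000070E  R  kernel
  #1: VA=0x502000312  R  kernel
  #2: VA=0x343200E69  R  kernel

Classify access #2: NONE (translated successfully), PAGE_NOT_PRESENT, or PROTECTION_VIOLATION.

Trace:
#0 VA=0x4000070E (r,kernel):
  L0 @0x10[1] → 0x12087  P=1,RW=1,US=1,PS=1
  ✓ 0x1270E (huge @L0)  — 1 lookups
#1 VA=0x502000312 (r,kernel):
  L0 @0x10[20] → 0x15007  P=1,RW=1,US=1,PS=0
  L1 @0x15[16] → 0x19087  P=1,RW=1,US=1,PS=1
  ✓ 0x19312 (huge @L1)  — 2 lookups
#2 VA=0x343200E69 (r,kernel):
  L0 @0x10[13] → 0x1D007  P=1,RW=1,US=1,PS=0
  L1 @0x1D[25] → 0x1E007  P=1,RW=1,US=1,PS=0
  L2 @0x1E[0] → 0x22007  P=1,RW=1,US=1,PS=0
  ✓ 0x22E69  — 3 lookups

Access #2 fault: NONE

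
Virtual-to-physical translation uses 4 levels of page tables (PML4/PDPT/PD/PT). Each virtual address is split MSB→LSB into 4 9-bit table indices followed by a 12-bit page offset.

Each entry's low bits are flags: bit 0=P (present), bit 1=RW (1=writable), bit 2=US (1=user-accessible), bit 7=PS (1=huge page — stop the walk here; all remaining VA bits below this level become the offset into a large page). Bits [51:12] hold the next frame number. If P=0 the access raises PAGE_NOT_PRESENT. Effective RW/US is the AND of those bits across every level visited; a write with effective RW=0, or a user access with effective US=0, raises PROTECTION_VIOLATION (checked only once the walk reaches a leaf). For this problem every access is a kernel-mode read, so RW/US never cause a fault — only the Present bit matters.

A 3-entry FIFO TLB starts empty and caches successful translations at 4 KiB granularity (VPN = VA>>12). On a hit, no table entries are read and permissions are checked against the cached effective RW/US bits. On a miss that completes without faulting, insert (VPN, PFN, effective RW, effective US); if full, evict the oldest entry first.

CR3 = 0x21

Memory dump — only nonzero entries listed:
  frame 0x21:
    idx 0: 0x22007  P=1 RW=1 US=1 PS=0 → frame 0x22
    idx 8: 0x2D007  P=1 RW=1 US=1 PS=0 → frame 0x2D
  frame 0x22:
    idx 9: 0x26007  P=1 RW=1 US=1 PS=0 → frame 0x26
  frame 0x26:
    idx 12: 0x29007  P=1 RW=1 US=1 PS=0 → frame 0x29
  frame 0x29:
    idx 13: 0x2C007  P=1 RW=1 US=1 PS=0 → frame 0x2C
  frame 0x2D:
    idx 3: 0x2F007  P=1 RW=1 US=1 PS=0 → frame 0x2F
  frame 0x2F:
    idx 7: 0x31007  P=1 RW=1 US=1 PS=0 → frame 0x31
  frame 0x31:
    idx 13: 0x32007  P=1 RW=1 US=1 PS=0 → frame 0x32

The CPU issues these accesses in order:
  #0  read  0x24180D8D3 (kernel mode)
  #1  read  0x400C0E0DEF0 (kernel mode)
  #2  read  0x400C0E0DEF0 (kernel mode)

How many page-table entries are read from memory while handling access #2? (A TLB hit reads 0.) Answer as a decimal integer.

Walk each access:
#0 VA=0x24180D8D3 (r,kernel):
  [0] read 0x21 idx=0: raw=0x22007 flags P=1 W=1 U=1 S=0
  [1] read 0x22 idx=9: raw=0x26007 flags P=1 W=1 U=1 S=0
  [2] read 0x26 idx=12: raw=0x29007 flags P=1 W=1 U=1 S=0
  [3] read 0x29 idx=13: raw=0x2C007 flags P=1 W=1 U=1 S=0
  ⇒ phys 0x2C8D3  [4 reads]
#1 VA=0x400C0E0DEF0 (r,kernel):
  [0] read 0x21 idx=8: raw=0x2D007 flags P=1 W=1 U=1 S=0
  [1] read 0x2D idx=3: raw=0x2F007 flags P=1 W=1 U=1 S=0
  [2] read 0x2F idx=7: raw=0x31007 flags P=1 W=1 U=1 S=0
  [3] read 0x31 idx=13: raw=0x32007 flags P=1 W=1 U=1 S=0
  ⇒ phys 0x32EF0  [4 reads]
#2 VA=0x400C0E0DEF0 (r,kernel):
  TLB hit vpn=0x400C0E0D → PA=0x32EF0

Entries read for #2: 0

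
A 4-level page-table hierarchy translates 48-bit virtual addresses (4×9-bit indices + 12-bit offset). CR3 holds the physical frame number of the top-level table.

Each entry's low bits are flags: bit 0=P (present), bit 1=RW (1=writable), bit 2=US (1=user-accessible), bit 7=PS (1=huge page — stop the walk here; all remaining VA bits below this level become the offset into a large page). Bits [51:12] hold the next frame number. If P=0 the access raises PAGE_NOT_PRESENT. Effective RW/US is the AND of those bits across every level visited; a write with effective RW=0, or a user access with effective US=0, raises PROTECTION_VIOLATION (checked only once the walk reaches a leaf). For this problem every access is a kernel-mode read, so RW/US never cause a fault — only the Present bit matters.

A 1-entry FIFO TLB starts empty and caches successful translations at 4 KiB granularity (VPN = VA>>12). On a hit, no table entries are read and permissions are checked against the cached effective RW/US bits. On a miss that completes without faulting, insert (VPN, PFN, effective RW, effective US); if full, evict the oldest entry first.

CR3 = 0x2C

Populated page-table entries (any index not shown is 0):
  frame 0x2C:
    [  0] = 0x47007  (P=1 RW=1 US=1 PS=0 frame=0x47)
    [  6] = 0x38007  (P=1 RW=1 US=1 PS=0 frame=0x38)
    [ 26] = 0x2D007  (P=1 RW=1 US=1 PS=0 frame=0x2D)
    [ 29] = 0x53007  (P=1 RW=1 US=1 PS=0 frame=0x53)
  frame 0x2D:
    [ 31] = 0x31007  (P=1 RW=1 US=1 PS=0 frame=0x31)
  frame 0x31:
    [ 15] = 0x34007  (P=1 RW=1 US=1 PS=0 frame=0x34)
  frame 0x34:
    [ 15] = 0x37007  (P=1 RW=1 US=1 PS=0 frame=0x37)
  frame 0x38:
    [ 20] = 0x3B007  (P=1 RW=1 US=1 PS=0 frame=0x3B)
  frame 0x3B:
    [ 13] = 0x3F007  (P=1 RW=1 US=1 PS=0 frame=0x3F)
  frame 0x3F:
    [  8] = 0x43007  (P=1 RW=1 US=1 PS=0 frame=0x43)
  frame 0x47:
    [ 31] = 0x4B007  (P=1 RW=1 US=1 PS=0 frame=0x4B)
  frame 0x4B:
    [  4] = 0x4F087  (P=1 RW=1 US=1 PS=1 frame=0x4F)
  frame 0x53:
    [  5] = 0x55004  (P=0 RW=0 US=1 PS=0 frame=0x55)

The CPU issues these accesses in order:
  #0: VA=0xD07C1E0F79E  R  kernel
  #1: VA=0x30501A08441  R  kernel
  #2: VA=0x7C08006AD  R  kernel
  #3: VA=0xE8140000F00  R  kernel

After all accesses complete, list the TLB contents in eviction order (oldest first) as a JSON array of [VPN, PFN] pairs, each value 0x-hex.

Walk each access:
#0 VA=0xD07C1E0F79E (r,kernel):
  lvl0: tbl 0x2C, slot 26 ⇒ 0x2D007 (P1/RW1/US1/PS0)
  lvl1: tbl 0x2D, slot 31 ⇒ 0x31007 (P1/RW1/US1/PS0)
  lvl2: tbl 0x31, slot 15 ⇒ 0x34007 (P1/RW1/US1/PS0)
  lvl3: tbl 0x34, slot 15 ⇒ 0x37007 (P1/RW1/US1/PS0)
  → PA=0x3779E  (4 entries read)
#1 VA=0x30501A08441 (r,kernel):
  lvl0: tbl 0x2C, slot 6 ⇒ 0x38007 (P1/RW1/US1/PS0)
  lvl1: tbl 0x38, slot 20 ⇒ 0x3B007 (P1/RW1/US1/PS0)
  lvl2: tbl 0x3B, slot 13 ⇒ 0x3F007 (P1/RW1/US1/PS0)
  lvl3: tbl 0x3F, slot 8 ⇒ 0x43007 (P1/RW1/US1/PS0)
  → PA=0x43441  (4 entries read)
#2 VA=0x7C08006AD (r,kernel):
  lvl0: tbl 0x2C, slot 0 ⇒ 0x47007 (P1/RW1/US1/PS0)
  lvl1: tbl 0x47, slot 31 ⇒ 0x4B007 (P1/RW1/US1/PS0)
  lvl2: tbl 0x4B, slot 4 ⇒ 0x4F087 (P1/RW1/US1/PS1)
  → PA=0x4F6AD (huge @L2)  (3 entries read)
#3 VA=0xE8140000F00 (r,kernel):
  lvl0: tbl 0x2C, slot 29 ⇒ 0x53007 (P1/RW1/US1/PS0)
  lvl1: tbl 0x53, slot 5 ⇒ 0x55004 (P0/RW0/US1/PS0)
  ✗ PAGE_NOT_PRESENT  [2 reads]

TLB: [["0x7C0800", "0x4F"]]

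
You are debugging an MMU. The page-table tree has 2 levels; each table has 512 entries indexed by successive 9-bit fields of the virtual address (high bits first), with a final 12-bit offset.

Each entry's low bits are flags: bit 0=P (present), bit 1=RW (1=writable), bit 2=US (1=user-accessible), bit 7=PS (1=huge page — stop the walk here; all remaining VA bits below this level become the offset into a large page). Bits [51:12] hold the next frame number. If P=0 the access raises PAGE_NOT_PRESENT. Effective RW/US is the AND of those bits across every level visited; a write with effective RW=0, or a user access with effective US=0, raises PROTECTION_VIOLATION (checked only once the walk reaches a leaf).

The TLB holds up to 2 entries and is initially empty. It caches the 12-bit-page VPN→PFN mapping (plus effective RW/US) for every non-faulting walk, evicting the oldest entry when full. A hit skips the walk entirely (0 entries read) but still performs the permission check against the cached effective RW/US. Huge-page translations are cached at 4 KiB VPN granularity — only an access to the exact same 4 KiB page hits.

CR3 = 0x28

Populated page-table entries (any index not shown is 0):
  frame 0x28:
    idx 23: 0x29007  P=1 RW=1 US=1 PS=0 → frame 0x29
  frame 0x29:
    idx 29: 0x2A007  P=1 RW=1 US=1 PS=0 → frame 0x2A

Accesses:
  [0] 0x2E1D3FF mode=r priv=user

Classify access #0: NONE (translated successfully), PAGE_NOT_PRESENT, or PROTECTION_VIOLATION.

Trace:
#0 VA=0x2E1D3FF (r,user):
  [0] read 0x28 idx=23: raw=0x29007 flags P=1 W=1 U=1 S=0
  [1] read 0x29 idx=29: raw=0x2A007 flags P=1 W=1 U=1 S=0
  ⇒ phys 0x2A3FF  [2 reads]

Access #0 fault: NONE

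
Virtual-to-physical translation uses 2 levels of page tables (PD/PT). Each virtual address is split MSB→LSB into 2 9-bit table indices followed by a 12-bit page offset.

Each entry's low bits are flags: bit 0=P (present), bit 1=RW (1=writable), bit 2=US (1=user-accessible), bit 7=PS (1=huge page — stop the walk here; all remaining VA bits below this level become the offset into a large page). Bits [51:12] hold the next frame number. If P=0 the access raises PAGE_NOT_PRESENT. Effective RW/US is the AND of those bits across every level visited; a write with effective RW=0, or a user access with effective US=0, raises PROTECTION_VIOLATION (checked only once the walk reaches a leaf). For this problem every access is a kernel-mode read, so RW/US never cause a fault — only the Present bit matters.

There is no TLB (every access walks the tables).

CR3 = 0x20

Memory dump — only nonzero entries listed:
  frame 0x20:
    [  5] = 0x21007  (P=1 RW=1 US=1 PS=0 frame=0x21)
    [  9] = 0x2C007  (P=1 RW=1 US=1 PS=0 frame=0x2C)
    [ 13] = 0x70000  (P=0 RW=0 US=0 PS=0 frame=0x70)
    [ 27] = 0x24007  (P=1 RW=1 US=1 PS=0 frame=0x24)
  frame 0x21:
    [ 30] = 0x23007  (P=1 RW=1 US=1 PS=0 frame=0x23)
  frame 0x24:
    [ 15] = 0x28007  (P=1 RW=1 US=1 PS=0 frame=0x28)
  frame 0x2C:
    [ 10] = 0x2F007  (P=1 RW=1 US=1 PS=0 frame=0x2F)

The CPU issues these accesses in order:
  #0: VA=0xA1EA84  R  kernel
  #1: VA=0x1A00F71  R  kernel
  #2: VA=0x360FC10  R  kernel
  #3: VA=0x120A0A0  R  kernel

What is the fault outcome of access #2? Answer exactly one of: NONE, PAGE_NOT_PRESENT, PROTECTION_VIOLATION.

Walk each access:
#0 VA=0xA1EA84 (r,kernel):
  lvl0: tbl 0x20, slot 5 ⇒ 0x21007 (P1/RW1/US1/PS0)
  lvl1: tbl 0x21, slot 30 ⇒ 0x23007 (P1/RW1/US1/PS0)
  ✓ 0x23A84  — 2 lookups
#1 VA=0x1A00F71 (r,kernel):
  lvl0: tbl 0x20, slot 13 ⇒ 0x70000 (P0/RW0/US0/PS0)
  ✗ PAGE_NOT_PRESENT  [1 reads]
#2 VA=0x360FC10 (r,kernel):
  lvl0: tbl 0x20, slot 27 ⇒ 0x24007 (P1/RW1/US1/PS0)
  lvl1: tbl 0x24, slot 15 ⇒ 0x28007 (P1/RW1/US1/PS0)
  ✓ 0x28C10  — 2 lookups
#3 VA=0x120A0A0 (r,kernel):
  lvl0: tbl 0x20, slot 9 ⇒ 0x2C007 (P1/RW1/US1/PS0)
  lvl1: tbl 0x2C, slot 10 ⇒ 0x2F007 (P1/RW1/US1/PS0)
  ✓ 0x2F0A0  — 2 lookups

Access #2 fault: NONE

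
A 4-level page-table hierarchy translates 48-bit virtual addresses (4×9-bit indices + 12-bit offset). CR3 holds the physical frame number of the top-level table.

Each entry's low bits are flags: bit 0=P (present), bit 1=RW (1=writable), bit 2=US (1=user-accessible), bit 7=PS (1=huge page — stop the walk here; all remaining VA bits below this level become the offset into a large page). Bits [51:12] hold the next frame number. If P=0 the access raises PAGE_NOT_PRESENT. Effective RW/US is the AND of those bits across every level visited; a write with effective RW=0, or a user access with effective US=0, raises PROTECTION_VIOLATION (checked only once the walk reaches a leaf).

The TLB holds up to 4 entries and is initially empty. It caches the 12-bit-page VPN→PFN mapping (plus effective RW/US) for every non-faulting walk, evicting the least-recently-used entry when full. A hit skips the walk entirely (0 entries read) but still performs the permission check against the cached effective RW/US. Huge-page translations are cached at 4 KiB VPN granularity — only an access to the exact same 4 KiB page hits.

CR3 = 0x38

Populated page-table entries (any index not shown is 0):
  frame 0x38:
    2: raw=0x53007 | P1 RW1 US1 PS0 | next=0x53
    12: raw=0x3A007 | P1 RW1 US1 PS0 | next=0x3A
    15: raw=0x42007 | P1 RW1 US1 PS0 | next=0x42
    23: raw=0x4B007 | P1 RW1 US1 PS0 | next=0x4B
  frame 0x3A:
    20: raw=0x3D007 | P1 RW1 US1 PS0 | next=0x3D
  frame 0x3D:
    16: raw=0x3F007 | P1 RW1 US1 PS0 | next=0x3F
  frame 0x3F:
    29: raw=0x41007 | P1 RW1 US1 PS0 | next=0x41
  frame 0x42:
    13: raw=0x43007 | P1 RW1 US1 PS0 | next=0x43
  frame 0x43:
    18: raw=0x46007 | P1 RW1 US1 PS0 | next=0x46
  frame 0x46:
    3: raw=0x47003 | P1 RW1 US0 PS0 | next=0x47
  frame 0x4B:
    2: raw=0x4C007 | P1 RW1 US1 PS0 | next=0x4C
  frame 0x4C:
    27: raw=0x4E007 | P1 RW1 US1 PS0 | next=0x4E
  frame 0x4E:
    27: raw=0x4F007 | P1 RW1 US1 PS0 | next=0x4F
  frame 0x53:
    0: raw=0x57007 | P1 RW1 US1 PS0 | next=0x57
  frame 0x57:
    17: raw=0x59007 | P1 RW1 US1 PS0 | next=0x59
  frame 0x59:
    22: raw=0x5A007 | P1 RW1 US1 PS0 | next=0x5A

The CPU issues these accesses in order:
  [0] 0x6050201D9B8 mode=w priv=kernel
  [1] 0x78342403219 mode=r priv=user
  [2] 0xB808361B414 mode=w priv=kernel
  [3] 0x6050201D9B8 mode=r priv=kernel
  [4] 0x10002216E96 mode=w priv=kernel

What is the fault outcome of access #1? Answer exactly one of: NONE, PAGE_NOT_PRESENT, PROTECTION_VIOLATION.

Per-access translation:
#0 VA=0x6050201D9B8 (w,kernel):
  lvl0: tbl 0x38, slot 12 ⇒ 0x3A007 (P1/RW1/US1/PS0)
  lvl1: tbl 0x3A, slot 20 ⇒ 0x3D007 (P1/RW1/US1/PS0)
  lvl2: tbl 0x3D, slot 16 ⇒ 0x3F007 (P1/RW1/US1/PS0)
  lvl3: tbl 0x3F, slot 29 ⇒ 0x41007 (P1/RW1/US1/PS0)
  → PA=0x419B8  (4 entries read)
#1 VA=0x78342403219 (r,user):
  lvl0: tbl 0x38, slot 15 ⇒ 0x42007 (P1/RW1/US1/PS0)
  lvl1: tbl 0x42, slot 13 ⇒ 0x43007 (P1/RW1/US1/PS0)
  lvl2: tbl 0x43, slot 18 ⇒ 0x46007 (P1/RW1/US1/PS0)
  lvl3: tbl 0x46, slot 3 ⇒ 0x47003 (P1/RW1/US0/PS0)
  ✗ PROTECTION_VIOLATION  [4 reads]
#2 VA=0xB808361B414 (w,kernel):
  lvl0: tbl 0x38, slot 23 ⇒ 0x4B007 (P1/RW1/US1/PS0)
  lvl1: tbl 0x4B, slot 2 ⇒ 0x4C007 (P1/RW1/US1/PS0)
  lvl2: tbl 0x4C, slot 27 ⇒ 0x4E007 (P1/RW1/US1/PS0)
  lvl3: tbl 0x4E, slot 27 ⇒ 0x4F007 (P1/RW1/US1/PS0)
  → PA=0x4F414  (4 entries read)
#3 VA=0x6050201D9B8 (r,kernel):
  TLB hit vpn=0x6050201D → PA=0x419B8
#4 VA=0x10002216E96 (w,kernel):
  lvl0: tbl 0x38, slot 2 ⇒ 0x53007 (P1/RW1/US1/PS0)
  lvl1: tbl 0x53, slot 0 ⇒ 0x57007 (P1/RW1/US1/PS0)
  lvl2: tbl 0x57, slot 17 ⇒ 0x59007 (P1/RW1/US1/PS0)
  lvl3: tbl 0x59, slot 22 ⇒ 0x5A007 (P1/RW1/US1/PS0)
  → PA=0x5AE96  (4 entries read)

Access #1 fault: PROTECTION_VIOLATION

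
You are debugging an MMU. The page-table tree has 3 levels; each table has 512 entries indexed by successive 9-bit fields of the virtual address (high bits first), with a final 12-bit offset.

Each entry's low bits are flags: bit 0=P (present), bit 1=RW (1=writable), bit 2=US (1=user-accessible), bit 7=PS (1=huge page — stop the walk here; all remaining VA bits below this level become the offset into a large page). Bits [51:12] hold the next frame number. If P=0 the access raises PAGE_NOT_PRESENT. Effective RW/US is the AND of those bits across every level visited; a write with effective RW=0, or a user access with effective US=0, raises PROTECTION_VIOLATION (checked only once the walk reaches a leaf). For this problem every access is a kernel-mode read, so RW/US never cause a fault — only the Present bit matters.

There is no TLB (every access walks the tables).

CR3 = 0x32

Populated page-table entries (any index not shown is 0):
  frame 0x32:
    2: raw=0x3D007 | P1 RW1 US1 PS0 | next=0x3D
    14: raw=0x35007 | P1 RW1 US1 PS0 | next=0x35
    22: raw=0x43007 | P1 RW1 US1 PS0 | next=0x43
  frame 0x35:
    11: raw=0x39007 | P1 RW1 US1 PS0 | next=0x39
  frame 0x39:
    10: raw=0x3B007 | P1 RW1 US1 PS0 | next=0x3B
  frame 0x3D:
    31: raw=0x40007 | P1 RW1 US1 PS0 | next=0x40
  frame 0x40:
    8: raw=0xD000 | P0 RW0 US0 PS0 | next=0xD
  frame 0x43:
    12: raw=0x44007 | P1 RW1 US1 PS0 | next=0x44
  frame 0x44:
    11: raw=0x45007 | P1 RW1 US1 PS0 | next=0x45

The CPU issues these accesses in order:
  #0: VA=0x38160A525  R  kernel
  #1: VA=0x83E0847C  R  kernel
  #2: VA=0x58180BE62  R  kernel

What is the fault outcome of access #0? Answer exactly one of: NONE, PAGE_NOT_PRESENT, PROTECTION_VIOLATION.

Per-access translation:
#0 VA=0x38160A525 (r,kernel):
  L0: frame=0x32 idx=14 entry=0x35007 [P=1 RW=1 US=1 PS=0]
  L1: frame=0x35 idx=11 entry=0x39007 [P=1 RW=1 US=1 PS=0]
  L2: frame=0x39 idx=10 entry=0x3B007 [P=1 RW=1 US=1 PS=0]
  → PA=0x3B525  (3 entries read)
#1 VA=0x83E0847C (r,kernel):
  L0: frame=0x32 idx=2 entry=0x3D007 [P=1 RW=1 US=1 PS=0]
  L1: frame=0x3D idx=31 entry=0x40007 [P=1 RW=1 US=1 PS=0]
  L2: frame=0x40 idx=8 entry=0xD000 [P=0 RW=0 US=0 PS=0]
  → PAGE_NOT_PRESENT  (3 entries read)
#2 VA=0x58180BE62 (r,kernel):
  L0: frame=0x32 idx=22 entry=0x43007 [P=1 RW=1 US=1 PS=0]
  L1: frame=0x43 idx=12 entry=0x44007 [P=1 RW=1 US=1 PS=0]
  L2: frame=0x44 idx=11 entry=0x45007 [P=1 RW=1 US=1 PS=0]
  → PA=0x45E62  (3 entries read)

Access #0 fault: NONE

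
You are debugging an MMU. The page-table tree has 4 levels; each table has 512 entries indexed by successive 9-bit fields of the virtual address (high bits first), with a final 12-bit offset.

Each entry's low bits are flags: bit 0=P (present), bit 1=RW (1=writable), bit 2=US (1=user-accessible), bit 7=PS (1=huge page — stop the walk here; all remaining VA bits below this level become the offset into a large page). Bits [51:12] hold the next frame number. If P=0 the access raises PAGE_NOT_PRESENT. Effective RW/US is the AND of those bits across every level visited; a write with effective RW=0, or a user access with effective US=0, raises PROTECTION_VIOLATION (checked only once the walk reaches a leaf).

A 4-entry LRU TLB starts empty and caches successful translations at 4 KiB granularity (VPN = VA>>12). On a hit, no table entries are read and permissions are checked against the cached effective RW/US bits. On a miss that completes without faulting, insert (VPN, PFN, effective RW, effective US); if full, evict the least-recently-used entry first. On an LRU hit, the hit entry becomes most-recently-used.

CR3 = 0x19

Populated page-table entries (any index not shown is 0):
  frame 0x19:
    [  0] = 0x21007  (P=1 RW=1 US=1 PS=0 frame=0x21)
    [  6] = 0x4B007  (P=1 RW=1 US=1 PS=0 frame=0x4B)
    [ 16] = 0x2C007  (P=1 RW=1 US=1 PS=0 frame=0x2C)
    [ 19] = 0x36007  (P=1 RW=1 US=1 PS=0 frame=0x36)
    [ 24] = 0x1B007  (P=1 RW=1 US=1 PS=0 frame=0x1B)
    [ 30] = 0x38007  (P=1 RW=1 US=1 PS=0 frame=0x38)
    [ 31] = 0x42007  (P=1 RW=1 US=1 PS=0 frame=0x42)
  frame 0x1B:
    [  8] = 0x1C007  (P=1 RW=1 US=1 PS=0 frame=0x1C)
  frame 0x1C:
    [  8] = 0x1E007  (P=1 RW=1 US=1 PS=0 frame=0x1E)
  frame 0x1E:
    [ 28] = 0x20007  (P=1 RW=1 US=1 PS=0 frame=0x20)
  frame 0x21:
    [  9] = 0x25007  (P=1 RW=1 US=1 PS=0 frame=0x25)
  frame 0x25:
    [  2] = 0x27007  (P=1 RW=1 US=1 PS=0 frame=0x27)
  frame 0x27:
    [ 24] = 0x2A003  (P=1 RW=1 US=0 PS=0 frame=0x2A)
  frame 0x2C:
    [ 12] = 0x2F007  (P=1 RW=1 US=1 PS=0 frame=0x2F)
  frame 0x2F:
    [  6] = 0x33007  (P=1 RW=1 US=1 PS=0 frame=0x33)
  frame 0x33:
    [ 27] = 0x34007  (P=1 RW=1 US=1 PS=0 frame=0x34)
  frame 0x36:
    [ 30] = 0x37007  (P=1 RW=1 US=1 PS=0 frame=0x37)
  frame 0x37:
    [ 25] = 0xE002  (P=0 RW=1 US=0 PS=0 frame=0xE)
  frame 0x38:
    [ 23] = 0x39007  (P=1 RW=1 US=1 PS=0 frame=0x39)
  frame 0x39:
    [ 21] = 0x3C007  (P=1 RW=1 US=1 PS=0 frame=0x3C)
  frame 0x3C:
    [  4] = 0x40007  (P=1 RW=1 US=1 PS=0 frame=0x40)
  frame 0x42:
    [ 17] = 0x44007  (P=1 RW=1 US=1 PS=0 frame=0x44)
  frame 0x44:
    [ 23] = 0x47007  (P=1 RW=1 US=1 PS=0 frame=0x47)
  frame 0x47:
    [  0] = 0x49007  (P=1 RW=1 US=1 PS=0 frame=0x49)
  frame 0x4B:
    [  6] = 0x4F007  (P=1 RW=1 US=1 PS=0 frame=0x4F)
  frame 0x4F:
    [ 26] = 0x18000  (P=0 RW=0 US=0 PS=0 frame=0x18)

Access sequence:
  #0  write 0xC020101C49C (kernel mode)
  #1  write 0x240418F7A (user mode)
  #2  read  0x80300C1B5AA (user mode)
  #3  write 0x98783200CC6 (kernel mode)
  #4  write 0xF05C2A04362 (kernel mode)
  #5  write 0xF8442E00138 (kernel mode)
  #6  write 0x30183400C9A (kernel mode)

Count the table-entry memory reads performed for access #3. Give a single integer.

Per-access translation:
#0 VA=0xC020101C49C (w,kernel):
  [0] read 0x19 idx=24: raw=0x1B007 flags P=1 W=1 U=1 S=0
  [1] read 0x1B idx=8: raw=0x1C007 flags P=1 W=1 U=1 S=0
  [2] read 0x1C idx=8: raw=0x1E007 flags P=1 W=1 U=1 S=0
  [3] read 0x1E idx=28: raw=0x20007 flags P=1 W=1 U=1 S=0
  → PA=0x2049C  (4 entries read)
#1 VA=0x240418F7A (w,user):
  [0] read 0x19 idx=0: raw=0x21007 flags P=1 W=1 U=1 S=0
  [1] read 0x21 idx=9: raw=0x25007 flags P=1 W=1 U=1 S=0
  [2] read 0x25 idx=2: raw=0x27007 flags P=1 W=1 U=1 S=0
  [3] read 0x27 idx=24: raw=0x2A003 flags P=1 W=1 U=0 S=0
  → PROTECTION_VIOLATION  (4 entries read)
#2 VA=0x80300C1B5AA (r,user):
  [0] read 0x19 idx=16: raw=0x2C007 flags P=1 W=1 U=1 S=0
  [1] read 0x2C idx=12: raw=0x2F007 flags P=1 W=1 U=1 S=0
  [2] read 0x2F idx=6: raw=0x33007 flags P=1 W=1 U=1 S=0
  [3] read 0x33 idx=27: raw=0x34007 flags P=1 W=1 U=1 S=0
  → PA=0x345AA  (4 entries read)
#3 VA=0x98783200CC6 (w,kernel):
  [0] read 0x19 idx=19: raw=0x36007 flags P=1 W=1 U=1 S=0
  [1] read 0x36 idx=30: raw=0x37007 flags P=1 W=1 U=1 S=0
  [2] read 0x37 idx=25: raw=0xE002 flags P=0 W=1 U=0 S=0
  → PAGE_NOT_PRESENT  (3 entries read)
#4 VA=0xF05C2A04362 (w,kernel):
  [0] read 0x19 idx=30: raw=0x38007 flags P=1 W=1 U=1 S=0
  [1] read 0x38 idx=23: raw=0x39007 flags P=1 W=1 U=1 S=0
  [2] read 0x39 idx=21: raw=0x3C007 flags P=1 W=1 U=1 S=0
  [3] read 0x3C idx=4: raw=0x40007 flags P=1 W=1 U=1 S=0
  → PA=0x40362  (4 entries read)
#5 VA=0xF8442E00138 (w,kernel):
  [0] read 0x19 idx=31: raw=0x42007 flags P=1 W=1 U=1 S=0
  [1] read 0x42 idx=17: raw=0x44007 flags P=1 W=1 U=1 S=0
  [2] read 0x44 idx=23: raw=0x47007 flags P=1 W=1 U=1 S=0
  [3] read 0x47 idx=0: raw=0x49007 flags P=1 W=1 U=1 S=0
  → PA=0x49138  (4 entries read)
#6 VA=0x30183400C9A (w,kernel):
  [0] read 0x19 idx=6: raw=0x4B007 flags P=1 W=1 U=1 S=0
  [1] read 0x4B idx=6: raw=0x4F007 flags P=1 W=1 U=1 S=0
  [2] read 0x4F idx=26: raw=0x18000 flags P=0 W=0 U=0 S=0
  → PAGE_NOT_PRESENT  (3 entries read)

Entries read for #3: 3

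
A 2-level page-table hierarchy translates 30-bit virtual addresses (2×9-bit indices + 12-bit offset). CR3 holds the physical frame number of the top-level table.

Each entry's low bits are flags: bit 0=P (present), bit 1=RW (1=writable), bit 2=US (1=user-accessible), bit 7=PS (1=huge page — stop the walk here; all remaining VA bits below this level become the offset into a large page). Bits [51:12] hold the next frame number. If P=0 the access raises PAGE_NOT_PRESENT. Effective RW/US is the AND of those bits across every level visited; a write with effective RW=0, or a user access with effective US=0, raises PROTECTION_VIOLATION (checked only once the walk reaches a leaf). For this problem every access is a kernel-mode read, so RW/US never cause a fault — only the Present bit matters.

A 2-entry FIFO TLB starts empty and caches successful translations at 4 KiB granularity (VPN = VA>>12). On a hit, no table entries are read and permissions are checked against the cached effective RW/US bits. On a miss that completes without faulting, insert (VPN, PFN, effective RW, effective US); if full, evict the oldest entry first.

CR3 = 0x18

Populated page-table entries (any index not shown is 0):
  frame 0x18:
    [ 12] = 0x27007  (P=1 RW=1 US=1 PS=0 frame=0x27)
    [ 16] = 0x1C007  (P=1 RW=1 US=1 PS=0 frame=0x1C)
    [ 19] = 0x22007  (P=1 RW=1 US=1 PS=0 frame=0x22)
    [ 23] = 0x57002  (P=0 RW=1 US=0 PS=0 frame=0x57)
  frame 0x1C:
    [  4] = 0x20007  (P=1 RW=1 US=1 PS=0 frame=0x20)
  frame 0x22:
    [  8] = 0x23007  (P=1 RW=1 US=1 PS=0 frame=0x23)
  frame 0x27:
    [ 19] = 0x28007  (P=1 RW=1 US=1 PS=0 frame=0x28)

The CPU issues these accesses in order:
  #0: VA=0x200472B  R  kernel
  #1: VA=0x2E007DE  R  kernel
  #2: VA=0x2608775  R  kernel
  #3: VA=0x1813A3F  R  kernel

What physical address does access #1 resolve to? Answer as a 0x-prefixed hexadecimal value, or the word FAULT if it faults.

Per-access translation:
#0 VA=0x200472B (r,kernel):
  [0] read 0x18 idx=16: raw=0x1C007 flags P=1 W=1 U=1 S=0
  [1] read 0x1C idx=4: raw=0x20007 flags P=1 W=1 U=1 S=0
  ⇒ phys 0x2072B  [2 reads]
#1 VA=0x2E007DE (r,kernel):
  [0] read 0x18 idx=23: raw=0x57002 flags P=0 W=1 U=0 S=0
  ⇒ fault: PAGE_NOT_PRESENT  — 1 lookups
#2 VA=0x2608775 (r,kernel):
  [0] read 0x18 idx=19: raw=0x22007 flags P=1 W=1 U=1 S=0
  [1] read 0x22 idx=8: raw=0x23007 flags P=1 W=1 U=1 S=0
  ⇒ phys 0x23775  [2 reads]
#3 VA=0x1813A3F (r,kernel):
  [0] read 0x18 idx=12: raw=0x27007 flags P=1 W=1 U=1 S=0
  [1] read 0x27 idx=19: raw=0x28007 flags P=1 W=1 U=1 S=0
  ⇒ phys 0x28A3F  [2 reads]

Access #1 PA: FAULT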